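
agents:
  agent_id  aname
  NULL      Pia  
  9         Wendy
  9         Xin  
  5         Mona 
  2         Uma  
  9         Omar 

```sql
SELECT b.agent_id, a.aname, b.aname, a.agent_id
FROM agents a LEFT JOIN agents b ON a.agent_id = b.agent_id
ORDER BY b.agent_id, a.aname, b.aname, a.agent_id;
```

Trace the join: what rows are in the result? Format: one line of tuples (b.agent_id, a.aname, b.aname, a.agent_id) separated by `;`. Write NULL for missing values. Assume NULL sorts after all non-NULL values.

(2, Uma, Uma, 2); (5, Mona, Mona, 5); (9, Omar, Omar, 9); (9, Omar, Wendy, 9); (9, Omar, Xin, 9); (9, Wendy, Omar, 9); (9, Wendy, Wendy, 9); (9, Wendy, Xin, 9); (9, Xin, Omar, 9); (9, Xin, Wendy, 9); (9, Xin, Xin, 9); (NULL, Pia, NULL, NULL)

LEFT JOIN keeps every row from `agents a`; unmatched rows get NULL for `agents b`'s columns.
Matching on a.agent_id = b.agent_id. A NULL in a compared column never satisfies the condition.
- agent_id=NULL: no b row matches, row kept with b columns NULL.
- agent_id=9: 3 matching b row(s), so 3 row(s) emitted.
- agent_id=9: 3 matching b row(s), so 3 row(s) emitted.
- agent_id=5: 1 matching b row(s), so 1 row(s) emitted.
- agent_id=2: 1 matching b row(s), so 1 row(s) emitted.
- agent_id=9: 3 matching b row(s), so 3 row(s) emitted.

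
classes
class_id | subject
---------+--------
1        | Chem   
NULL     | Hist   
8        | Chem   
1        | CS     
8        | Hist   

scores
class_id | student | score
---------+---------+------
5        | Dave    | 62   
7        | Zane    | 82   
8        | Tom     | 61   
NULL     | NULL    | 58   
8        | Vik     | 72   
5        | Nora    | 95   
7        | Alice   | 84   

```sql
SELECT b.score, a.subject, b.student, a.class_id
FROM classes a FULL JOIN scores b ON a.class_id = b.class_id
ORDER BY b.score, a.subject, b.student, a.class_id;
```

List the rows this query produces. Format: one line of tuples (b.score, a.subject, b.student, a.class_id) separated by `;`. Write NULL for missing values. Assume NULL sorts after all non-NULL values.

FULL OUTER JOIN keeps every row from both sides; unmatched rows get NULL for the other side's columns.
Matching on a.class_id = b.class_id. A NULL in a compared column never satisfies the condition.
- a[0] class_id=1 → no match; kept with NULLs on the b side.
- a[1] class_id=NULL → no match; kept with NULLs on the b side.
- a[2] class_id=8 → 2 match(es) in b → 2 row(s).
- a[3] class_id=1 → no match; kept with NULLs on the b side.
- a[4] class_id=8 → 2 match(es) in b → 2 row(s).
- 5 b row(s) had no a match → kept, a columns NULL.

(58, NULL, NULL, NULL); (61, Chem, Tom, 8); (61, Hist, Tom, 8); (62, NULL, Dave, NULL); (72, Chem, Vik, 8); (72, Hist, Vik, 8); (82, NULL, Zane, NULL); (84, NULL, Alice, NULL); (95, NULL, Nora, NULL); (NULL, CS, NULL, 1); (NULL, Chem, NULL, 1); (NULL, Hist, NULL, NULL)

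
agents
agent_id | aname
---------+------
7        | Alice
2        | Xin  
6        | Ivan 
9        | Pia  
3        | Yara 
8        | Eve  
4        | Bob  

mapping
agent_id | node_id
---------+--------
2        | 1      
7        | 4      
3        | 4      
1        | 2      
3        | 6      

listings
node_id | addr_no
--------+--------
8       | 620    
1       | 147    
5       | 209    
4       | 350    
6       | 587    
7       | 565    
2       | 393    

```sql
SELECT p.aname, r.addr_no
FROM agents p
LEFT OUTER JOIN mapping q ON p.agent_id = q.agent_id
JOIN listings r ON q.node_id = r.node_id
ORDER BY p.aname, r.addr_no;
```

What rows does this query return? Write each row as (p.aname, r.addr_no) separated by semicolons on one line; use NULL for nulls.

(Alice, 350); (Xin, 147); (Yara, 350); (Yara, 587)

Joins associate left-to-right: agents LEFT JOIN mapping on agent_id gives 8 intermediate row(s).
Then INNER JOIN `listings r` on node_id: keep only rows whose q.node_id appears in r.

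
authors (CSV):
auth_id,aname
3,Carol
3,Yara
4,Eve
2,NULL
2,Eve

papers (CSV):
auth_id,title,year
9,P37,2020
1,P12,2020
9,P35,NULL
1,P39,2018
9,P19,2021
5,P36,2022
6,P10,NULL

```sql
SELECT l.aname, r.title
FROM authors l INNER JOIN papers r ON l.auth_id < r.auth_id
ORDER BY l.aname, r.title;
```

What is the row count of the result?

25

INNER JOIN keeps only pairs where the ON condition holds.
Matching on l.auth_id < r.auth_id.
- l (auth_id=3) pairs with 5 row(s) of r.
- l (auth_id=3) pairs with 5 row(s) of r.
- l (auth_id=4) pairs with 5 row(s) of r.
- l (auth_id=2) pairs with 5 row(s) of r.
- l (auth_id=2) pairs with 5 row(s) of r.
Total: 25 rows.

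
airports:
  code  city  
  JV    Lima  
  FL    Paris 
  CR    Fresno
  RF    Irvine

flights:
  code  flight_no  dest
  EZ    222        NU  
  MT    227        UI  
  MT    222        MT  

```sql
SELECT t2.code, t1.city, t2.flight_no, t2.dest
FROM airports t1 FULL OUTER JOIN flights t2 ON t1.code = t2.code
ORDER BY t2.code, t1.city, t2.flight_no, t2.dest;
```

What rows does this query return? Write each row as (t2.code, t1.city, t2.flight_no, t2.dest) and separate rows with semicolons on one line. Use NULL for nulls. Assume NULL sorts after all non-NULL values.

(EZ, NULL, 222, NU); (MT, NULL, 222, MT); (MT, NULL, 227, UI); (NULL, Fresno, NULL, NULL); (NULL, Irvine, NULL, NULL); (NULL, Lima, NULL, NULL); (NULL, Paris, NULL, NULL)

FULL OUTER JOIN keeps every row from both sides; unmatched rows get NULL for the other side's columns.
Matching on t1.code = t2.code.
Matched pairs: 0; unmatched t1 rows kept: 4; unmatched t2 rows kept: 3.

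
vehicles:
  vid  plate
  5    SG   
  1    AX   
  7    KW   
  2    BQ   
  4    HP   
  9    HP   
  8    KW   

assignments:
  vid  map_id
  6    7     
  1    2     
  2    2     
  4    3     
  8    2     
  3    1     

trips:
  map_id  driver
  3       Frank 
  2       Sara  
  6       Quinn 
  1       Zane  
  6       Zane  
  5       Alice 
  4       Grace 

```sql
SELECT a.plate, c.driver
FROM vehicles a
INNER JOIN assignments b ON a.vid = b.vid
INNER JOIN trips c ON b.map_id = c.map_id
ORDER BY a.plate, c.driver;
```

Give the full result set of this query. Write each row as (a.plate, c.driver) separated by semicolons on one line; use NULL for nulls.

Step 1 — a INNER JOIN b on vid → 4 row(s).
Then INNER JOIN `trips c` on map_id: keep only rows whose b.map_id appears in c.

(AX, Sara); (BQ, Sara); (HP, Frank); (KW, Sara)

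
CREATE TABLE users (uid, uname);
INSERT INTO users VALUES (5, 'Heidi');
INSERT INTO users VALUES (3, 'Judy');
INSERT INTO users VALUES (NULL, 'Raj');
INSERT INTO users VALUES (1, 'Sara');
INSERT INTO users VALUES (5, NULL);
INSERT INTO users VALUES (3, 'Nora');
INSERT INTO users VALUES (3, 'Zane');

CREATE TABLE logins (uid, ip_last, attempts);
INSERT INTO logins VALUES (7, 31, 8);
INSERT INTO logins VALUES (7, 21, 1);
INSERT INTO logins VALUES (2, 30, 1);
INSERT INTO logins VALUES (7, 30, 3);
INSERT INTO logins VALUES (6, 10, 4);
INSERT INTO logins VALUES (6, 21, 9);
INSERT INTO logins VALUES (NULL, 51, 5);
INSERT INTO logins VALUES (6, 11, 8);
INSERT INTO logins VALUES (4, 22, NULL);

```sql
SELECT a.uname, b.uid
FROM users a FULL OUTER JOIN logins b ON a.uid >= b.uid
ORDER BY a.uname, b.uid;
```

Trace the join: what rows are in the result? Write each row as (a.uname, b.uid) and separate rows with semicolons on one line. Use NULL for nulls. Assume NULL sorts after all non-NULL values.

FULL OUTER JOIN keeps every row from both sides; unmatched rows get NULL for the other side's columns.
Matching on a.uid >= b.uid. A NULL in a compared column never satisfies the condition.
- a[0] uid=5 → 2 match(es) in b → 2 row(s).
- a[1] uid=3 → 1 match(es) in b → 1 row(s).
- a[2] uid=NULL → no match; kept with NULLs on the b side.
- a[3] uid=1 → no match; kept with NULLs on the b side.
- a[4] uid=5 → 2 match(es) in b → 2 row(s).
- a[5] uid=3 → 1 match(es) in b → 1 row(s).
- a[6] uid=3 → 1 match(es) in b → 1 row(s).
- plus 7 unmatched b row(s), each kept with NULL a columns.

(Heidi, 2); (Heidi, 4); (Judy, 2); (Nora, 2); (Raj, NULL); (Sara, NULL); (Zane, 2); (NULL, 2); (NULL, 4); (NULL, 6); (NULL, 6); (NULL, 6); (NULL, 7); (NULL, 7); (NULL, 7); (NULL, NULL)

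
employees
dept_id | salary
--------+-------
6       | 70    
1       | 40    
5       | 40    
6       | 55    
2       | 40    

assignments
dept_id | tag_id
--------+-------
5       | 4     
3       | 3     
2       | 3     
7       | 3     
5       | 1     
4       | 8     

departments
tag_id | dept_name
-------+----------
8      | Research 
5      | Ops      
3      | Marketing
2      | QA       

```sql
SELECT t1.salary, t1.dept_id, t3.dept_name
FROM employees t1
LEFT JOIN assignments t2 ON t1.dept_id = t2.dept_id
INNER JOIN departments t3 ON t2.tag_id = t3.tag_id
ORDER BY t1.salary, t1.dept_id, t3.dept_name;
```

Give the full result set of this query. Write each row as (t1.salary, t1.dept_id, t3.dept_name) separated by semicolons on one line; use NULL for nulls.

(40, 2, Marketing)

Evaluate left to right. First `employees t1 LEFT JOIN assignments t2` on dept_id: 6 row(s).
Then INNER JOIN `departments t3` on tag_id: keep only rows whose t2.tag_id appears in t3.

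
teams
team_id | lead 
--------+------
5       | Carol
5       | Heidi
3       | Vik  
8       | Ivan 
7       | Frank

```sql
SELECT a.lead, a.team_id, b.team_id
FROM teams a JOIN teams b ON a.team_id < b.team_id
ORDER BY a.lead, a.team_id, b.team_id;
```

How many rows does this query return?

9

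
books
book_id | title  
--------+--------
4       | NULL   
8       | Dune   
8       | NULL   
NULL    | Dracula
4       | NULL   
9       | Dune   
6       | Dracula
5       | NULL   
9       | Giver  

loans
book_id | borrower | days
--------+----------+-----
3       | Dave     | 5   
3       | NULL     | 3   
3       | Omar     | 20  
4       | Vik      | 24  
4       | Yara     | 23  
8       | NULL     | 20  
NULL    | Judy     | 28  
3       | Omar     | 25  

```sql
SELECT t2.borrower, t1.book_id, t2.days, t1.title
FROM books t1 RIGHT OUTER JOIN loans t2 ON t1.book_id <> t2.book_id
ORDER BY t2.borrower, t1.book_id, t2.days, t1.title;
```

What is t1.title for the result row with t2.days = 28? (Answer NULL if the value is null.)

NULL

RIGHT JOIN keeps every row from `loans`; unmatched rows get NULL for `books`'s columns.
Matching on t1.book_id <> t2.book_id. A NULL in a compared column never satisfies the condition.
Matched pairs: 50; unmatched t2 rows kept: 1.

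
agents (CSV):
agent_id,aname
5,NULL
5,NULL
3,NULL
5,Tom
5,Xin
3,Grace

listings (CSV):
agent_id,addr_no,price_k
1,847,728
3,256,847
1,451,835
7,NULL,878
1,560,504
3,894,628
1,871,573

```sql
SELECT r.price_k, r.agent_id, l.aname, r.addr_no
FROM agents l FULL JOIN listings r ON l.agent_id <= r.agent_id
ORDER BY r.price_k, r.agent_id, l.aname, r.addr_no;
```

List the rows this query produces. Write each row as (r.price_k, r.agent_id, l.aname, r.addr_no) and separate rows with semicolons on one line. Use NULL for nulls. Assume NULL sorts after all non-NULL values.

FULL OUTER JOIN keeps every row from both sides; unmatched rows get NULL for the other side's columns.
Matching on l.agent_id <= r.agent_id.
- agent_id=5: 1 matching r row(s), so 1 row(s) emitted.
- agent_id=5: 1 matching r row(s), so 1 row(s) emitted.
- agent_id=3: 3 matching r row(s), so 3 row(s) emitted.
- agent_id=5: 1 matching r row(s), so 1 row(s) emitted.
- agent_id=5: 1 matching r row(s), so 1 row(s) emitted.
- agent_id=3: 3 matching r row(s), so 3 row(s) emitted.
- 4 row(s) from r found no l partner → padded with NULL.

(504, 1, NULL, 560); (573, 1, NULL, 871); (628, 3, Grace, 894); (628, 3, NULL, 894); (728, 1, NULL, 847); (835, 1, NULL, 451); (847, 3, Grace, 256); (847, 3, NULL, 256); (878, 7, Grace, NULL); (878, 7, Tom, NULL); (878, 7, Xin, NULL); (878, 7, NULL, NULL); (878, 7, NULL, NULL); (878, 7, NULL, NULL)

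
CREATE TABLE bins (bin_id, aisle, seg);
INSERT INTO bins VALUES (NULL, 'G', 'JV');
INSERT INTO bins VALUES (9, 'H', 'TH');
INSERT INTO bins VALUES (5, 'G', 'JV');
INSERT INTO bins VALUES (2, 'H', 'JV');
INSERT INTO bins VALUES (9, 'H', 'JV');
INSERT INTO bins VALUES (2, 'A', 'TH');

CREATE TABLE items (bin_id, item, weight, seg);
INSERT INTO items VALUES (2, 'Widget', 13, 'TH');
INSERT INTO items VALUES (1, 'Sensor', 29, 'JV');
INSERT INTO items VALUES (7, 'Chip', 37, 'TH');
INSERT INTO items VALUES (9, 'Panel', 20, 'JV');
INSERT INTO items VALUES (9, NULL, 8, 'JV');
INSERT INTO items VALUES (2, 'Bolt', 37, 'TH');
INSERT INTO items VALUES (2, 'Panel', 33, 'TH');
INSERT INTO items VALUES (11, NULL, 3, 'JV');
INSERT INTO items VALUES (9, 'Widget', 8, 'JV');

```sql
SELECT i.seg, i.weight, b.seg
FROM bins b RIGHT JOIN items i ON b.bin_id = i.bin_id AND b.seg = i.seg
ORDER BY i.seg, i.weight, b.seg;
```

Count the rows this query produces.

RIGHT JOIN keeps every row from `items`; unmatched rows get NULL for `bins`'s columns.
Matching on b.bin_id = i.bin_id AND b.seg = i.seg. A NULL in a compared column never satisfies the condition.
Matched pairs: 6; unmatched i rows kept: 3.
Total: 6 matched + 3 padded = 9 rows.

9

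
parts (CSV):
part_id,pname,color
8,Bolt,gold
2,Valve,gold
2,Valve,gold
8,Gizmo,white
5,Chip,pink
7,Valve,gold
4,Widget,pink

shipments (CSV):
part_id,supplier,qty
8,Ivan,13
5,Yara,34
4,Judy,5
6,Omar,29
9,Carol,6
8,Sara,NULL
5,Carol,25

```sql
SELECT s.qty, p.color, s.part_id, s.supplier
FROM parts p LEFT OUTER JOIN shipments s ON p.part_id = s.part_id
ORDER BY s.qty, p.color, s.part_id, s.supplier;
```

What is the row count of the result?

10

LEFT JOIN keeps every row from `parts`; unmatched rows get NULL for `shipments`'s columns.
Matching on p.part_id = s.part_id.
- p (part_id=8) pairs with 2 row(s) of s.
- p (part_id=2) has no partner → padded with NULL.
- p (part_id=2) has no partner → padded with NULL.
- p (part_id=8) pairs with 2 row(s) of s.
- p (part_id=5) pairs with 2 row(s) of s.
- p (part_id=7) has no partner → padded with NULL.
- p (part_id=4) pairs with 1 row(s) of s.
Total: 7 matched + 3 padded = 10 rows.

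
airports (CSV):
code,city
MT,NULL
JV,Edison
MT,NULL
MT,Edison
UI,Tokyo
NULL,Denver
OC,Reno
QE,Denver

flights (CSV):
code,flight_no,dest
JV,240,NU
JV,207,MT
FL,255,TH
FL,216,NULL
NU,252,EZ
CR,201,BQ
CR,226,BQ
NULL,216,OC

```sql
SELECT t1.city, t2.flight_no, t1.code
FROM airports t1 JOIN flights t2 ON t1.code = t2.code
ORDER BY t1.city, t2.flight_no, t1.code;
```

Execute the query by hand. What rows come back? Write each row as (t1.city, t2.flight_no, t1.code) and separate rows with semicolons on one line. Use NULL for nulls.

INNER JOIN keeps only pairs where the ON condition holds.
Matching on t1.code = t2.code. A NULL in a compared column never satisfies the condition.
- code=MT: no matching t2 row, dropped.
- code=JV: 2 matching t2 row(s), so 2 row(s) emitted.
- code=MT: no matching t2 row, dropped.
- code=MT: no matching t2 row, dropped.
- code=UI: no matching t2 row, dropped.
- code=NULL: no matching t2 row, dropped.
- code=OC: no matching t2 row, dropped.
- code=QE: no matching t2 row, dropped.
After projecting and ordering:
t1.city | t2.flight_no | t1.code
Edison | 207 | JV
Edison | 240 | JV

(Edison, 207, JV); (Edison, 240, JV)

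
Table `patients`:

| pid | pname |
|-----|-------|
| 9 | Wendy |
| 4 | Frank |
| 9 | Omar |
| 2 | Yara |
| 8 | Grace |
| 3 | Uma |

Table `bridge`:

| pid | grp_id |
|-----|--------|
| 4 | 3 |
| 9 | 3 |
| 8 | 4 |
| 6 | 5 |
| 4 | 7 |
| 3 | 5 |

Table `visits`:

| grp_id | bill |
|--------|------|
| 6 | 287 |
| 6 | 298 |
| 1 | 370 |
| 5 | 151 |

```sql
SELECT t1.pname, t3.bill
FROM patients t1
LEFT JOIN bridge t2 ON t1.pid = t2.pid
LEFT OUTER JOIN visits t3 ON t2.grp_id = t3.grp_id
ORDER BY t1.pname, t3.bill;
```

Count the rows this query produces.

Step 1 — t1 LEFT JOIN t2 on pid → 7 row(s).
Then LEFT JOIN `visits t3` on grp_id: each of those 7 rows is kept; rows whose t2.grp_id has no match in t3 get NULL for t3's columns.
Result: 7 row(s).

7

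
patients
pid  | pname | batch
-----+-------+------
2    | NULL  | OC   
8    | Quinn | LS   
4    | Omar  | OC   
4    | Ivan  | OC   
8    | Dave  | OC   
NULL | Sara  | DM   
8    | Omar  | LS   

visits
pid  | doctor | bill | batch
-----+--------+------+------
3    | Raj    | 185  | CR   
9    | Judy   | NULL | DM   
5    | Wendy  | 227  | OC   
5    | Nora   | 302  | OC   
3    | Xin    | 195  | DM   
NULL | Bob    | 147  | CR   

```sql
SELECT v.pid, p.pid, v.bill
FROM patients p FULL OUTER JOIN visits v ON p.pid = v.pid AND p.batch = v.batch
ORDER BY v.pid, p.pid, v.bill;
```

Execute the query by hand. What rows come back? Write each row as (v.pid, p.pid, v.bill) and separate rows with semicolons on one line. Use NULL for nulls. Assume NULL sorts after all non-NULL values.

(3, NULL, 185); (3, NULL, 195); (5, NULL, 227); (5, NULL, 302); (9, NULL, NULL); (NULL, 2, NULL); (NULL, 4, NULL); (NULL, 4, NULL); (NULL, 8, NULL); (NULL, 8, NULL); (NULL, 8, NULL); (NULL, NULL, 147); (NULL, NULL, NULL)

FULL OUTER JOIN keeps every row from both sides; unmatched rows get NULL for the other side's columns.
Matching on p.pid = v.pid AND p.batch = v.batch. A NULL in a compared column never satisfies the condition.
- p[0] pid=2, batch=OC → no match; kept with NULLs on the v side.
- p[1] pid=8, batch=LS → no match; kept with NULLs on the v side.
- p[2] pid=4, batch=OC → no match; kept with NULLs on the v side.
- p[3] pid=4, batch=OC → no match; kept with NULLs on the v side.
- p[4] pid=8, batch=OC → no match; kept with NULLs on the v side.
- p[5] pid=NULL, batch=DM → no match; kept with NULLs on the v side.
- p[6] pid=8, batch=LS → no match; kept with NULLs on the v side.
- 6 v row(s) had no p match → kept, p columns NULL.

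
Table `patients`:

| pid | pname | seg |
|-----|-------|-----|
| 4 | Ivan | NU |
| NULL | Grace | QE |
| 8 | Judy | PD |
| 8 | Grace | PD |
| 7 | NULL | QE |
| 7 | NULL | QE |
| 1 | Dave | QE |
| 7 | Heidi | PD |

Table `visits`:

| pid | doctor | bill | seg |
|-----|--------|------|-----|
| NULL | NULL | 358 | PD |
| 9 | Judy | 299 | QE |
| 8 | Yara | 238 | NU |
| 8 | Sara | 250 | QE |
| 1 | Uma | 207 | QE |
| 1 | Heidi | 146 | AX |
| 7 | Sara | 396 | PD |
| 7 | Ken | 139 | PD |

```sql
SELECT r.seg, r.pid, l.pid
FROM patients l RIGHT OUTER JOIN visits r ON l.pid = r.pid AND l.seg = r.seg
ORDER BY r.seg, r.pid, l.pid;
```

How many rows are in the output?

8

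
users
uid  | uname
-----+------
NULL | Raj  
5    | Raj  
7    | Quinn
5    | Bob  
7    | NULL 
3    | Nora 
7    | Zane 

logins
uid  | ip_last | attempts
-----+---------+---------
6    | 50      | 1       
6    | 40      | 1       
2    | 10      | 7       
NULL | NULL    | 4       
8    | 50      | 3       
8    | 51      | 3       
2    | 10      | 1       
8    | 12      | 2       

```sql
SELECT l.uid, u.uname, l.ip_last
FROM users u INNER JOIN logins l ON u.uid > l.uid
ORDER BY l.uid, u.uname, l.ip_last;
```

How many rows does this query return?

18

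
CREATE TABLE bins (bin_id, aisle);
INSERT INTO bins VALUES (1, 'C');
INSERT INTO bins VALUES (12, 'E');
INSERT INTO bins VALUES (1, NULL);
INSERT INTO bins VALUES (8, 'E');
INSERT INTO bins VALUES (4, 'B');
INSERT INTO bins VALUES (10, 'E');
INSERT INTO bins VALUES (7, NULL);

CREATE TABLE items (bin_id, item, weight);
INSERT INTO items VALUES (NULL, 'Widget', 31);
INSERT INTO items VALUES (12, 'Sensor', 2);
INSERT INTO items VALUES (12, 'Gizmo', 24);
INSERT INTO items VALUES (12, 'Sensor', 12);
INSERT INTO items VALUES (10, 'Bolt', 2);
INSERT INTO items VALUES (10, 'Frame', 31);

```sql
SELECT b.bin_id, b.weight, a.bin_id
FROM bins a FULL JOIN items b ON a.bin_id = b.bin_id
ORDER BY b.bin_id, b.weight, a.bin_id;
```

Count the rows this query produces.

11

FULL OUTER JOIN keeps every row from both sides; unmatched rows get NULL for the other side's columns.
Matching on a.bin_id = b.bin_id. A NULL in a compared column never satisfies the condition.
- a[0] bin_id=1 → no match; kept with NULLs on the b side.
- a[1] bin_id=12 → 3 match(es) in b → 3 row(s).
- a[2] bin_id=1 → no match; kept with NULLs on the b side.
- a[3] bin_id=8 → no match; kept with NULLs on the b side.
- a[4] bin_id=4 → no match; kept with NULLs on the b side.
- a[5] bin_id=10 → 2 match(es) in b → 2 row(s).
- a[6] bin_id=7 → no match; kept with NULLs on the b side.
- 1 row(s) from b found no a partner → padded with NULL.
Total: 5 matched + 6 padded = 11 rows.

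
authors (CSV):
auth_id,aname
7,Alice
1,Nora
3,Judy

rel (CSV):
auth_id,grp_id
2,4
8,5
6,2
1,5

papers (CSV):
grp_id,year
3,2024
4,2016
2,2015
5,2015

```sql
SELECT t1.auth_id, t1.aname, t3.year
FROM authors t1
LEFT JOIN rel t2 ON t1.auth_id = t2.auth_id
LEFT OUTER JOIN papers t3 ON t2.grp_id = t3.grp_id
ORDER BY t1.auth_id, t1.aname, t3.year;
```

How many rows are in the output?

3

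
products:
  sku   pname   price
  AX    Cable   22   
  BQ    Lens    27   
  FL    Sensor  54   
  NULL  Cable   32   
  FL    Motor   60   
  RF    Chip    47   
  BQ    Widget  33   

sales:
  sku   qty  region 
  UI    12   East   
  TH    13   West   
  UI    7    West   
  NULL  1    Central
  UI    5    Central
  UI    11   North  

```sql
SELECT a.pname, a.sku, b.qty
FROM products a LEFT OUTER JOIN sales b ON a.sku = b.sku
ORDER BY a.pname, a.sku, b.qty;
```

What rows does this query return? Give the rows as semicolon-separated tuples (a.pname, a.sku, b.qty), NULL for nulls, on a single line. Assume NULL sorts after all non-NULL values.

(Cable, AX, NULL); (Cable, NULL, NULL); (Chip, RF, NULL); (Lens, BQ, NULL); (Motor, FL, NULL); (Sensor, FL, NULL); (Widget, BQ, NULL)

LEFT JOIN keeps every row from `products`; unmatched rows get NULL for `sales`'s columns.
Matching on a.sku = b.sku. A NULL in a compared column never satisfies the condition.
Matched pairs: 0; unmatched a rows kept: 7.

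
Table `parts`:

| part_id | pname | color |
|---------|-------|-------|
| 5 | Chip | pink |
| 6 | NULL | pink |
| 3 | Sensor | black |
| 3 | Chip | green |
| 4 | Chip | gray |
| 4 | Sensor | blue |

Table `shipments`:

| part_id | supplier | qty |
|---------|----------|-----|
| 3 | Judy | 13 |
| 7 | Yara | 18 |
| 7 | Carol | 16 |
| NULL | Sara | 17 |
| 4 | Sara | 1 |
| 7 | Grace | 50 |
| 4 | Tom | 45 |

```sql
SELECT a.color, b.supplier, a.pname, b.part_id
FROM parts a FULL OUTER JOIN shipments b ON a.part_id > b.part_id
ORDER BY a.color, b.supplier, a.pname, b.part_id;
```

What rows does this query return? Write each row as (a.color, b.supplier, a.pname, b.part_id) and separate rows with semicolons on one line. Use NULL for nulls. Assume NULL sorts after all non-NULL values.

FULL OUTER JOIN keeps every row from both sides; unmatched rows get NULL for the other side's columns.
Matching on a.part_id > b.part_id. A NULL in a compared column never satisfies the condition.
- a (part_id=5) pairs with 3 row(s) of b.
- a (part_id=6) pairs with 3 row(s) of b.
- a (part_id=3) has no partner → padded with NULL.
- a (part_id=3) has no partner → padded with NULL.
- a (part_id=4) pairs with 1 row(s) of b.
- a (part_id=4) pairs with 1 row(s) of b.
- plus 4 unmatched b row(s), each kept with NULL a columns.

(black, NULL, Sensor, NULL); (blue, Judy, Sensor, 3); (gray, Judy, Chip, 3); (green, NULL, Chip, NULL); (pink, Judy, Chip, 3); (pink, Judy, NULL, 3); (pink, Sara, Chip, 4); (pink, Sara, NULL, 4); (pink, Tom, Chip, 4); (pink, Tom, NULL, 4); (NULL, Carol, NULL, 7); (NULL, Grace, NULL, 7); (NULL, Sara, NULL, NULL); (NULL, Yara, NULL, 7)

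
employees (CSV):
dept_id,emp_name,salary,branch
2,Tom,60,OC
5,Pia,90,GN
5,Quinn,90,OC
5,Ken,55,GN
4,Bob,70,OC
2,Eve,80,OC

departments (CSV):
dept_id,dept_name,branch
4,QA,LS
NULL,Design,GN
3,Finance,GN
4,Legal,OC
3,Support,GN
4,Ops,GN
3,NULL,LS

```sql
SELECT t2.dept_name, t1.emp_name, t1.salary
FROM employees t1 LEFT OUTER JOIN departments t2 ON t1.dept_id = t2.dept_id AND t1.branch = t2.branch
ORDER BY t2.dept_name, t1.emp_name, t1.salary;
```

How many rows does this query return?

LEFT JOIN keeps every row from `employees`; unmatched rows get NULL for `departments`'s columns.
Matching on t1.dept_id = t2.dept_id AND t1.branch = t2.branch. A NULL in a compared column never satisfies the condition.
Matched pairs: 1; unmatched t1 rows kept: 5.
Total: 1 matched + 5 padded = 6 rows.

6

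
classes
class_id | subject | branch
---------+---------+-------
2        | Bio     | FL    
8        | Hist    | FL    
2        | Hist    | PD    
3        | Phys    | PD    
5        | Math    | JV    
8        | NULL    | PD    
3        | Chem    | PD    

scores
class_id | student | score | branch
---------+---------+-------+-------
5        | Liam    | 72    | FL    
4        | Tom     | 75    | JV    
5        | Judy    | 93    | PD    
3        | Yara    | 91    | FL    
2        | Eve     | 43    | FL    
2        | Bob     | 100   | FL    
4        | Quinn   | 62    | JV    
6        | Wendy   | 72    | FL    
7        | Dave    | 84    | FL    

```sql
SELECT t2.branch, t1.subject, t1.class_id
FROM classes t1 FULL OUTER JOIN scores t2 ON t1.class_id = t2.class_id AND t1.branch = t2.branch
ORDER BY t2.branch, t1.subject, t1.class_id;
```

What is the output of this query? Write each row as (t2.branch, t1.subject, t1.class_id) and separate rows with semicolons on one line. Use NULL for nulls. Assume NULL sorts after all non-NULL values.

(FL, Bio, 2); (FL, Bio, 2); (FL, NULL, NULL); (FL, NULL, NULL); (FL, NULL, NULL); (FL, NULL, NULL); (JV, NULL, NULL); (JV, NULL, NULL); (PD, NULL, NULL); (NULL, Chem, 3); (NULL, Hist, 2); (NULL, Hist, 8); (NULL, Math, 5); (NULL, Phys, 3); (NULL, NULL, 8)

FULL OUTER JOIN keeps every row from both sides; unmatched rows get NULL for the other side's columns.
Matching on t1.class_id = t2.class_id AND t1.branch = t2.branch.
- t1[0] class_id=2, branch=FL → 2 match(es) in t2 → 2 row(s).
- t1[1] class_id=8, branch=FL → no match; kept with NULLs on the t2 side.
- t1[2] class_id=2, branch=PD → no match; kept with NULLs on the t2 side.
- t1[3] class_id=3, branch=PD → no match; kept with NULLs on the t2 side.
- t1[4] class_id=5, branch=JV → no match; kept with NULLs on the t2 side.
- t1[5] class_id=8, branch=PD → no match; kept with NULLs on the t2 side.
- t1[6] class_id=3, branch=PD → no match; kept with NULLs on the t2 side.
- plus 7 unmatched t2 row(s), each kept with NULL t1 columns.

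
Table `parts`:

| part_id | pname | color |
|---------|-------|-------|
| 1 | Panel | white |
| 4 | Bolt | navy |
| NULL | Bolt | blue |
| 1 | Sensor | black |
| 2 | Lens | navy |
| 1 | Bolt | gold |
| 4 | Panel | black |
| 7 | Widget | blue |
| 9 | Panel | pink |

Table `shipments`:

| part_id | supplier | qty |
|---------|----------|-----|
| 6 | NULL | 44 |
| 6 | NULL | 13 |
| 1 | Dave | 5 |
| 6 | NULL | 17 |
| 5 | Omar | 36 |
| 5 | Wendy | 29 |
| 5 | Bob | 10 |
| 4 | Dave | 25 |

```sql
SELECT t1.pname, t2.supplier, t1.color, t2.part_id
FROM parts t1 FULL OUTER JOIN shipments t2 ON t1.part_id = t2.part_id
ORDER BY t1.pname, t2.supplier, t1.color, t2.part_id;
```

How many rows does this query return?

FULL OUTER JOIN keeps every row from both sides; unmatched rows get NULL for the other side's columns.
Matching on t1.part_id = t2.part_id. A NULL in a compared column never satisfies the condition.
- t1 row (part_id=1): matches 1 t2 row(s) → 1 output row(s).
- t1 row (part_id=4): matches 1 t2 row(s) → 1 output row(s).
- t1 row (part_id=NULL): no match → kept, t2 columns NULL.
- t1 row (part_id=1): matches 1 t2 row(s) → 1 output row(s).
- t1 row (part_id=2): no match → kept, t2 columns NULL.
- t1 row (part_id=1): matches 1 t2 row(s) → 1 output row(s).
- t1 row (part_id=4): matches 1 t2 row(s) → 1 output row(s).
- t1 row (part_id=7): no match → kept, t2 columns NULL.
- t1 row (part_id=9): no match → kept, t2 columns NULL.
- plus 6 unmatched t2 row(s), each kept with NULL t1 columns.
Total: 5 matched + 10 padded = 15 rows.

15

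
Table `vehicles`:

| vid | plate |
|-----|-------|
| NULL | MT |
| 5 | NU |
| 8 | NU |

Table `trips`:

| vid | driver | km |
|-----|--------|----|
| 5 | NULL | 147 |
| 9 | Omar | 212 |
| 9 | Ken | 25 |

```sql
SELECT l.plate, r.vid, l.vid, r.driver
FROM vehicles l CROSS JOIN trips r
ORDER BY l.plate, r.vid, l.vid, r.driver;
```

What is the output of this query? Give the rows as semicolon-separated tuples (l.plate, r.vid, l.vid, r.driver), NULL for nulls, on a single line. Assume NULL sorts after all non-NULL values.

CROSS JOIN pairs every row of `vehicles` with every row of `trips`: 3 × 3 = 9 rows.
After projecting and ordering:
l.plate | r.vid | l.vid | r.driver
MT | 5 | NULL | NULL
MT | 9 | NULL | Ken
MT | 9 | NULL | Omar
NU | 5 | 5 | NULL
NU | 5 | 8 | NULL
NU | 9 | 5 | Ken
NU | 9 | 5 | Omar
NU | 9 | 8 | Ken
NU | 9 | 8 | Omar

(MT, 5, NULL, NULL); (MT, 9, NULL, Ken); (MT, 9, NULL, Omar); (NU, 5, 5, NULL); (NU, 5, 8, NULL); (NU, 9, 5, Ken); (NU, 9, 5, Omar); (NU, 9, 8, Ken); (NU, 9, 8, Omar)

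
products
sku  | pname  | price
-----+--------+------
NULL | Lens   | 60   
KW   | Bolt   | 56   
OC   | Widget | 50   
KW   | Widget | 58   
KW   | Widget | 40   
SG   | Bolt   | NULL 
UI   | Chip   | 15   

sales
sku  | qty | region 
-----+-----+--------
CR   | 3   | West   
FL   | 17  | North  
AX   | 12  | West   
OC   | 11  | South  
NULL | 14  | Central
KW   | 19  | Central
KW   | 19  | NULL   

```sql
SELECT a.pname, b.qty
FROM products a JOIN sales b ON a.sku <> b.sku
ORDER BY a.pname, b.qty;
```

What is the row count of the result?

INNER JOIN keeps only pairs where the ON condition holds.
Matching on a.sku <> b.sku. A NULL in a compared column never satisfies the condition.
- a[0] sku=NULL → no match; dropped.
- a[1] sku=KW → 4 match(es) in b → 4 row(s).
- a[2] sku=OC → 5 match(es) in b → 5 row(s).
- a[3] sku=KW → 4 match(es) in b → 4 row(s).
- a[4] sku=KW → 4 match(es) in b → 4 row(s).
- a[5] sku=SG → 6 match(es) in b → 6 row(s).
- a[6] sku=UI → 6 match(es) in b → 6 row(s).
Total: 29 rows.

29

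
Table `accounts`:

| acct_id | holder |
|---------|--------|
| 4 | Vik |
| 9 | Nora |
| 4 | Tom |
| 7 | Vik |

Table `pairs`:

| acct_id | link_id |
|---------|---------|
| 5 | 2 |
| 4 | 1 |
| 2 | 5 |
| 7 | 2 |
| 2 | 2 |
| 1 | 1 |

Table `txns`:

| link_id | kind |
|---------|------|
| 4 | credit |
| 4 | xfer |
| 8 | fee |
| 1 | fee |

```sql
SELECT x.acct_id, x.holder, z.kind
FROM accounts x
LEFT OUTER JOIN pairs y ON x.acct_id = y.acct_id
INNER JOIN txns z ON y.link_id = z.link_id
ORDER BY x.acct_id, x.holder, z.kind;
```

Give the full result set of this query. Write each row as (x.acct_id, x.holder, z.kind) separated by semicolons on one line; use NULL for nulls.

(4, Tom, fee); (4, Vik, fee)

Evaluate left to right. First `accounts x LEFT JOIN pairs y` on acct_id: 4 row(s).
Then INNER JOIN `txns z` on link_id: keep only rows whose y.link_id appears in z.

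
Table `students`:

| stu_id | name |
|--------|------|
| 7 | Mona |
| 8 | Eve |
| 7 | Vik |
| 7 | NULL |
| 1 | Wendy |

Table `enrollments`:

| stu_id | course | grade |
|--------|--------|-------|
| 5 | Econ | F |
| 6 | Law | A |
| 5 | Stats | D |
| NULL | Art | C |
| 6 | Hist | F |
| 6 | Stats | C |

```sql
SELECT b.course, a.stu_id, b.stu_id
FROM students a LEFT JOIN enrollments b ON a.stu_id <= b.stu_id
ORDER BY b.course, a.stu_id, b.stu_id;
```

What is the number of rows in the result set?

LEFT JOIN keeps every row from `students`; unmatched rows get NULL for `enrollments`'s columns.
Matching on a.stu_id <= b.stu_id. A NULL in a compared column never satisfies the condition.
- stu_id=7: no b row matches, row kept with b columns NULL.
- stu_id=8: no b row matches, row kept with b columns NULL.
- stu_id=7: no b row matches, row kept with b columns NULL.
- stu_id=7: no b row matches, row kept with b columns NULL.
- stu_id=1: 5 matching b row(s), so 5 row(s) emitted.
Total: 5 matched + 4 padded = 9 rows.

9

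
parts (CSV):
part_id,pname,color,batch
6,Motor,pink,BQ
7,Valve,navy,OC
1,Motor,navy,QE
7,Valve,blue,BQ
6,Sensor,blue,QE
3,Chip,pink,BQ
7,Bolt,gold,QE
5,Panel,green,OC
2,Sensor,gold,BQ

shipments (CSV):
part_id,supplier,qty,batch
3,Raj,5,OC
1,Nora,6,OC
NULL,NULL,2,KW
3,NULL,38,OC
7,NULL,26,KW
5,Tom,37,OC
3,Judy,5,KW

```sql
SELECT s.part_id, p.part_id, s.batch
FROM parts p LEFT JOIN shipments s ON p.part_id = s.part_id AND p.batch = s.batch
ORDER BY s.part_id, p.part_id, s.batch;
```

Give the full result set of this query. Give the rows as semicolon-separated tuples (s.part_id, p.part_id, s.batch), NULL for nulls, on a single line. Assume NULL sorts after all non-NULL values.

(5, 5, OC); (NULL, 1, NULL); (NULL, 2, NULL); (NULL, 3, NULL); (NULL, 6, NULL); (NULL, 6, NULL); (NULL, 7, NULL); (NULL, 7, NULL); (NULL, 7, NULL)

LEFT JOIN keeps every row from `parts`; unmatched rows get NULL for `shipments`'s columns.
Matching on p.part_id = s.part_id AND p.batch = s.batch. A NULL in a compared column never satisfies the condition.
- part_id=6, batch=BQ: no s row matches, row kept with s columns NULL.
- part_id=7, batch=OC: no s row matches, row kept with s columns NULL.
- part_id=1, batch=QE: no s row matches, row kept with s columns NULL.
- part_id=7, batch=BQ: no s row matches, row kept with s columns NULL.
- part_id=6, batch=QE: no s row matches, row kept with s columns NULL.
- part_id=3, batch=BQ: no s row matches, row kept with s columns NULL.
- part_id=7, batch=QE: no s row matches, row kept with s columns NULL.
- part_id=5, batch=OC: 1 matching s row(s), so 1 row(s) emitted.
- part_id=2, batch=BQ: no s row matches, row kept with s columns NULL.
After projecting and ordering:
s.part_id | p.part_id | s.batch
5 | 5 | OC
NULL | 1 | NULL
NULL | 2 | NULL
NULL | 3 | NULL
NULL | 6 | NULL
NULL | 6 | NULL
NULL | 7 | NULL
NULL | 7 | NULL
NULL | 7 | NULL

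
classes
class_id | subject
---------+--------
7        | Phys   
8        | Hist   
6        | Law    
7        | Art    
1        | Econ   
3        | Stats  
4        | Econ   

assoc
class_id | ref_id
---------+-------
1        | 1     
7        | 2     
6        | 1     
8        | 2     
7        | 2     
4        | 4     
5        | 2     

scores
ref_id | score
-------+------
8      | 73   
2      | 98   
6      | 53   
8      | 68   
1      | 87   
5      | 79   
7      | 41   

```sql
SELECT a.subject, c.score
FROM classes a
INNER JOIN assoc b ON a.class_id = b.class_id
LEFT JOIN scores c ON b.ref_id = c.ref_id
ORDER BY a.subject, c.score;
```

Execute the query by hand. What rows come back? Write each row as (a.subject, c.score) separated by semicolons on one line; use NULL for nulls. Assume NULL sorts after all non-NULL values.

Evaluate left to right. First `classes a INNER JOIN assoc b` on class_id: 8 row(s).
Then LEFT JOIN `scores c` on ref_id: each of those 8 rows is kept; rows whose b.ref_id has no match in c get NULL for c's columns.

(Art, 98); (Art, 98); (Econ, 87); (Econ, NULL); (Hist, 98); (Law, 87); (Phys, 98); (Phys, 98)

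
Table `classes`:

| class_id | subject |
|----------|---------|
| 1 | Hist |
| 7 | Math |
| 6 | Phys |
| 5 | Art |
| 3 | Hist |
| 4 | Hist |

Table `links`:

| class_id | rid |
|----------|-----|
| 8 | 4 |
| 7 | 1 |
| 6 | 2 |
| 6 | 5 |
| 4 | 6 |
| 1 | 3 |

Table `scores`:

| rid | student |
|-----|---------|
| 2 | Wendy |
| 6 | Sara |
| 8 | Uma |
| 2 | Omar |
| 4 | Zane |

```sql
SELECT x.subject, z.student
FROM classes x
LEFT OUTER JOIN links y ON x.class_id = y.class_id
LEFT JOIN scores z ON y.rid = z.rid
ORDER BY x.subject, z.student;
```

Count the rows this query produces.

Step 1 — x LEFT JOIN y on class_id → 7 row(s).
Then LEFT JOIN `scores z` on rid: each of those 7 rows is kept; rows whose y.rid has no match in z get NULL for z's columns.
Result: 8 row(s).

8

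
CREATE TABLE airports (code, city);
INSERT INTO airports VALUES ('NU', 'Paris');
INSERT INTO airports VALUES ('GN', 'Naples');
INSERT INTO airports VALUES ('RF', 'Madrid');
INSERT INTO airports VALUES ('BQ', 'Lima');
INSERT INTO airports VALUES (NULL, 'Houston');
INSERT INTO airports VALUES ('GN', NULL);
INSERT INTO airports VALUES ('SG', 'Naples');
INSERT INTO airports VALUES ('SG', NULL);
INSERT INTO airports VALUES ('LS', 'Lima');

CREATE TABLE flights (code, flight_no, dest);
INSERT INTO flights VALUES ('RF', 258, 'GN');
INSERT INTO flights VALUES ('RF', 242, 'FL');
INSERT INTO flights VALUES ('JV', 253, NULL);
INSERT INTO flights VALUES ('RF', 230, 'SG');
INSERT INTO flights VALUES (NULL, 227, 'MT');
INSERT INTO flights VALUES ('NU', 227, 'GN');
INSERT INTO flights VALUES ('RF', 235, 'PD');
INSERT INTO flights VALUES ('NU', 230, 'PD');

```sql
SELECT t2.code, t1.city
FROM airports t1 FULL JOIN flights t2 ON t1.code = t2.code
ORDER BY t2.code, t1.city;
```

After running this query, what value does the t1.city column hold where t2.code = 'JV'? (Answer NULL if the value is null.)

FULL OUTER JOIN keeps every row from both sides; unmatched rows get NULL for the other side's columns.
Matching on t1.code = t2.code. A NULL in a compared column never satisfies the condition.
Matched pairs: 6; unmatched t1 rows kept: 7; unmatched t2 rows kept: 2.

NULL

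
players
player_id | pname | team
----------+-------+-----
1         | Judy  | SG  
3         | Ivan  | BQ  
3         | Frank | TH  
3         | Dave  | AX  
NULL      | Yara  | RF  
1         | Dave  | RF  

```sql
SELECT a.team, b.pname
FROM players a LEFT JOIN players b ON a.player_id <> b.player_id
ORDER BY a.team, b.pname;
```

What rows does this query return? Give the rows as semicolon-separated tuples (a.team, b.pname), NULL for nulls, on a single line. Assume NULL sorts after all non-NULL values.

LEFT JOIN keeps every row from `players a`; unmatched rows get NULL for `players b`'s columns.
Matching on a.player_id <> b.player_id. A NULL in a compared column never satisfies the condition.
Matched pairs: 12; unmatched a rows kept: 1.

(AX, Dave); (AX, Judy); (BQ, Dave); (BQ, Judy); (RF, Dave); (RF, Frank); (RF, Ivan); (RF, NULL); (SG, Dave); (SG, Frank); (SG, Ivan); (TH, Dave); (TH, Judy)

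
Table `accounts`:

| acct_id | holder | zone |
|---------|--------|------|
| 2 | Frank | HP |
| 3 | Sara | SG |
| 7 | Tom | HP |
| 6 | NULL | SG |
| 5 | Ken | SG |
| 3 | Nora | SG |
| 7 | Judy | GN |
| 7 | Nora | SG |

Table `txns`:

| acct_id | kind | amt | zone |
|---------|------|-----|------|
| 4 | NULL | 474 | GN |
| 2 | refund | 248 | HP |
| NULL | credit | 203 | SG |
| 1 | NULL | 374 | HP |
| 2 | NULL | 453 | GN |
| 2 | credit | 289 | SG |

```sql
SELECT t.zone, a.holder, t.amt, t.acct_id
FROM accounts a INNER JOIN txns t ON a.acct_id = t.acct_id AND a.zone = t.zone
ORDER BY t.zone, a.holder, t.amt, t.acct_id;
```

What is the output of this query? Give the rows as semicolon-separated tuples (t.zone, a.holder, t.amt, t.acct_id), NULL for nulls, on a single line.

(HP, Frank, 248, 2)

INNER JOIN keeps only pairs where the ON condition holds.
Matching on a.acct_id = t.acct_id AND a.zone = t.zone. A NULL in a compared column never satisfies the condition.
- a[0] acct_id=2, zone=HP → 1 match(es) in t → 1 row(s).
- a[1] acct_id=3, zone=SG → no match; dropped.
- a[2] acct_id=7, zone=HP → no match; dropped.
- a[3] acct_id=6, zone=SG → no match; dropped.
- a[4] acct_id=5, zone=SG → no match; dropped.
- a[5] acct_id=3, zone=SG → no match; dropped.
- a[6] acct_id=7, zone=GN → no match; dropped.
- a[7] acct_id=7, zone=SG → no match; dropped.
After projecting and ordering:
t.zone | a.holder | t.amt | t.acct_id
HP | Frank | 248 | 2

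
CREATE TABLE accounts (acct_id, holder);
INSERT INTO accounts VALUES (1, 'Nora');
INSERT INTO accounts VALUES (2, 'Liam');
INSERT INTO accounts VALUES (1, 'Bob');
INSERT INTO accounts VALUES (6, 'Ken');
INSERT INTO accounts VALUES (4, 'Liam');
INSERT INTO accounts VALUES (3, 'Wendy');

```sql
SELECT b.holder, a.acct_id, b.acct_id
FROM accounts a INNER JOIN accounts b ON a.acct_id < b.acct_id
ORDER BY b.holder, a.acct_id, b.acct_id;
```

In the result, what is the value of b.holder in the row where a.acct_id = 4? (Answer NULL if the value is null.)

INNER JOIN keeps only pairs where the ON condition holds.
Matching on a.acct_id < b.acct_id.
Matched pairs: 14.

Ken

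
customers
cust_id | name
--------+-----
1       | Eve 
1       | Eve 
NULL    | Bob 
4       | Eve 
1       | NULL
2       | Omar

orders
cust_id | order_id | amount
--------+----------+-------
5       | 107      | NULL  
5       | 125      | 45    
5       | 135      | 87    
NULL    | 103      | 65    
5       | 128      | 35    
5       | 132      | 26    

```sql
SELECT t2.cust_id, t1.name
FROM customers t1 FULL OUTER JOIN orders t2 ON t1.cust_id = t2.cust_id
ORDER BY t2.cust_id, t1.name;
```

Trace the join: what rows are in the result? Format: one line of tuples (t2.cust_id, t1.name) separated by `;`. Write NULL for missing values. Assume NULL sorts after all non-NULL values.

(5, NULL); (5, NULL); (5, NULL); (5, NULL); (5, NULL); (NULL, Bob); (NULL, Eve); (NULL, Eve); (NULL, Eve); (NULL, Omar); (NULL, NULL); (NULL, NULL)

FULL OUTER JOIN keeps every row from both sides; unmatched rows get NULL for the other side's columns.
Matching on t1.cust_id = t2.cust_id. A NULL in a compared column never satisfies the condition.
- t1 row (cust_id=1): no match → kept, t2 columns NULL.
- t1 row (cust_id=1): no match → kept, t2 columns NULL.
- t1 row (cust_id=NULL): no match → kept, t2 columns NULL.
- t1 row (cust_id=4): no match → kept, t2 columns NULL.
- t1 row (cust_id=1): no match → kept, t2 columns NULL.
- t1 row (cust_id=2): no match → kept, t2 columns NULL.
- 6 t2 row(s) had no t1 match → kept, t1 columns NULL.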